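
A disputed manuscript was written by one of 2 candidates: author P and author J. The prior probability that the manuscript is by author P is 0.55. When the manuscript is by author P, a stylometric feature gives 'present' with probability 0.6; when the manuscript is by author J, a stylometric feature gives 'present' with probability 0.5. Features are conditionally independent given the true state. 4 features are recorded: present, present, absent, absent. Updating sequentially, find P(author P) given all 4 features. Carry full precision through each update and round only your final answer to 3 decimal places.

0.530

After 'present': P(author P) = 0.6·0.5500 / (0.6·0.5500 + 0.5·0.4500) ≈ 0.5946
After 'present': P(author P) = 0.6·0.5946 / (0.6·0.5946 + 0.5·0.4054) ≈ 0.6377
After 'absent': P(author P) = 0.4·0.6377 / (0.4·0.6377 + 0.5·0.3623) ≈ 0.5847
After 'absent': P(author P) = 0.4·0.5847 / (0.4·0.5847 + 0.5·0.4153) ≈ 0.5297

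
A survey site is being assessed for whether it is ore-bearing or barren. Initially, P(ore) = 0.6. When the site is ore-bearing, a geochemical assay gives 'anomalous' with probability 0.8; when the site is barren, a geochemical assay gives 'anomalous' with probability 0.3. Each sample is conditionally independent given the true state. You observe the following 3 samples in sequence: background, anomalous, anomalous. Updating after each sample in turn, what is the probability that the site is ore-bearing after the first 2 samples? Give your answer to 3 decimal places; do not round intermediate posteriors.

0.533

After 'background': P(ore) = 0.2·0.6000 / (0.2·0.6000 + 0.7·0.4000) ≈ 0.3000
After 'anomalous': P(ore) = 0.8·0.3000 / (0.8·0.3000 + 0.3·0.7000) ≈ 0.5333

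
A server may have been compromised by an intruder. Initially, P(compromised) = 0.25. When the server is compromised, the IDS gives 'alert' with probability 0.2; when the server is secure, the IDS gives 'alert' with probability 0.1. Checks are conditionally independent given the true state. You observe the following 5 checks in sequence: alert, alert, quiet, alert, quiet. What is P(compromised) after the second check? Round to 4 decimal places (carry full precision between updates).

0.5714

After 'alert': P(compromised) = 0.2·0.2500 / (0.2·0.2500 + 0.1·0.7500) ≈ 0.4000
After 'alert': P(compromised) = 0.2·0.4000 / (0.2·0.4000 + 0.1·0.6000) ≈ 0.5714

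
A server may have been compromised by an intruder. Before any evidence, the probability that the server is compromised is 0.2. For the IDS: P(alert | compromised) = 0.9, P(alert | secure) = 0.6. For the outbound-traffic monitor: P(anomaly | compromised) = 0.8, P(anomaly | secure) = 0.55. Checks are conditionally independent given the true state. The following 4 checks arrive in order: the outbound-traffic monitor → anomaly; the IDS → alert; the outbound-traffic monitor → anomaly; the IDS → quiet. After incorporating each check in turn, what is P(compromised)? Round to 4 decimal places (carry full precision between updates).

After the outbound-traffic monitor='anomaly': P(compromised) = 0.8·0.2000 / (0.8·0.2000 + 0.55·0.8000) ≈ 0.2667
After the IDS='alert': P(compromised) = 0.9·0.2667 / (0.9·0.2667 + 0.6·0.7333) ≈ 0.3529
After the outbound-traffic monitor='anomaly': P(compromised) = 0.8·0.3529 / (0.8·0.3529 + 0.55·0.6471) ≈ 0.4424
After the IDS='quiet': P(compromised) = 0.1·0.4424 / (0.1·0.4424 + 0.4·0.5576) ≈ 0.1655

0.1655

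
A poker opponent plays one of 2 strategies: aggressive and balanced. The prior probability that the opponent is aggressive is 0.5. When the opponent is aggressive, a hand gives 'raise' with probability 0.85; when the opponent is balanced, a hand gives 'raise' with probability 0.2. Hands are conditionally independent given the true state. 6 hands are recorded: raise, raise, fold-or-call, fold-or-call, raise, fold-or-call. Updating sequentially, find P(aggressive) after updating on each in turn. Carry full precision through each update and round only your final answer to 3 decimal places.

After 'raise': P(aggressive) = 0.85·0.5000 / (0.85·0.5000 + 0.2·0.5000) ≈ 0.8095
After 'raise': P(aggressive) = 0.85·0.8095 / (0.85·0.8095 + 0.2·0.1905) ≈ 0.9475
After 'fold-or-call': P(aggressive) = 0.15·0.9475 / (0.15·0.9475 + 0.8·0.0525) ≈ 0.7720
After 'fold-or-call': P(aggressive) = 0.15·0.7720 / (0.15·0.7720 + 0.8·0.2280) ≈ 0.3884
After 'raise': P(aggressive) = 0.85·0.3884 / (0.85·0.3884 + 0.2·0.6116) ≈ 0.7296
After 'fold-or-call': P(aggressive) = 0.15·0.7296 / (0.15·0.7296 + 0.8·0.2704) ≈ 0.3360

0.336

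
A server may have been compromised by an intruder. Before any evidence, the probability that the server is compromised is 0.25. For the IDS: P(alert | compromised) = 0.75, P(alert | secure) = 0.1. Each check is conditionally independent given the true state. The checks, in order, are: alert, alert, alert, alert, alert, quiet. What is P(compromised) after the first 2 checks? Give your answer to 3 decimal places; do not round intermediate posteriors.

0.949

Each posterior becomes the prior for the next update.
After 'alert': P(compromised) = 0.75·0.2500 / (0.75·0.2500 + 0.1·0.7500) ≈ 0.7143
After 'alert': P(compromised) = 0.75·0.7143 / (0.75·0.7143 + 0.1·0.2857) ≈ 0.9494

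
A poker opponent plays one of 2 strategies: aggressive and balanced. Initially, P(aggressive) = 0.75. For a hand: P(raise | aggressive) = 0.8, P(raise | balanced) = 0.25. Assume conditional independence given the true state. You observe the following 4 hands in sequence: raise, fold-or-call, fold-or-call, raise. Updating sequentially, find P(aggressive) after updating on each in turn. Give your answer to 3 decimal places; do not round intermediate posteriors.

After 'raise': P(aggressive) = 0.8·0.7500 / (0.8·0.7500 + 0.25·0.2500) ≈ 0.9057
After 'fold-or-call': P(aggressive) = 0.2·0.9057 / (0.2·0.9057 + 0.75·0.0943) ≈ 0.7191
After 'fold-or-call': P(aggressive) = 0.2·0.7191 / (0.2·0.7191 + 0.75·0.2809) ≈ 0.4057
After 'raise': P(aggressive) = 0.8·0.4057 / (0.8·0.4057 + 0.25·0.5943) ≈ 0.6860

0.686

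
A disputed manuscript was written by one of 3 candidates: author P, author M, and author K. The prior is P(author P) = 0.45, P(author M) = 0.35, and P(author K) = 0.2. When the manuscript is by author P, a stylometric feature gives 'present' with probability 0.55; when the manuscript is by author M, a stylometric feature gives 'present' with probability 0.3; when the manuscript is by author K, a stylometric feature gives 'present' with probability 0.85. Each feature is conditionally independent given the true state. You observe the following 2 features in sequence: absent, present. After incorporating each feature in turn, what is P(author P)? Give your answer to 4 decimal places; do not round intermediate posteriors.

After 'absent': normaliser = 0.45·0.4500 + 0.7·0.3500 + 0.15·0.2000; P(author P) ≈ 0.4241, P(author M) ≈ 0.5131, P(author K) ≈ 0.0628
After 'present': normaliser = 0.55·0.4241 + 0.3·0.5131 + 0.85·0.0628; P(author P) ≈ 0.5294, P(author M) ≈ 0.3494, P(author K) ≈ 0.1212

0.5294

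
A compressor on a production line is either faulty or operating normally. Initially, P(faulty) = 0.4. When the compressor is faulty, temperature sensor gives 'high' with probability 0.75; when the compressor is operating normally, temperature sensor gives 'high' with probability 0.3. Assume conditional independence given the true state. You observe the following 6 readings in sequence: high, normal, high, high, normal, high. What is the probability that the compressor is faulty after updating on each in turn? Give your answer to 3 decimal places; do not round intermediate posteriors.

After 'high': P(faulty) = 0.75·0.4000 / (0.75·0.4000 + 0.3·0.6000) ≈ 0.6250
After 'normal': P(faulty) = 0.25·0.6250 / (0.25·0.6250 + 0.7·0.3750) ≈ 0.3731
After 'high': P(faulty) = 0.75·0.3731 / (0.75·0.3731 + 0.3·0.6269) ≈ 0.5981
After 'high': P(faulty) = 0.75·0.5981 / (0.75·0.5981 + 0.3·0.4019) ≈ 0.7881
After 'normal': P(faulty) = 0.25·0.7881 / (0.25·0.7881 + 0.7·0.2119) ≈ 0.5706
After 'high': P(faulty) = 0.75·0.5706 / (0.75·0.5706 + 0.3·0.4294) ≈ 0.7686

0.769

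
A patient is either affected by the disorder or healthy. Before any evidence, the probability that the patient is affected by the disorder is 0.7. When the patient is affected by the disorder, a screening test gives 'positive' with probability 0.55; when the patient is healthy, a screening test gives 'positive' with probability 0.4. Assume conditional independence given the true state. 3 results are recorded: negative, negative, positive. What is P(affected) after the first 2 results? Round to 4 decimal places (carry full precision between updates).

0.5676

After 'negative': P(affected) = 0.45·0.7000 / (0.45·0.7000 + 0.6·0.3000) ≈ 0.6364
After 'negative': P(affected) = 0.45·0.6364 / (0.45·0.6364 + 0.6·0.3636) ≈ 0.5676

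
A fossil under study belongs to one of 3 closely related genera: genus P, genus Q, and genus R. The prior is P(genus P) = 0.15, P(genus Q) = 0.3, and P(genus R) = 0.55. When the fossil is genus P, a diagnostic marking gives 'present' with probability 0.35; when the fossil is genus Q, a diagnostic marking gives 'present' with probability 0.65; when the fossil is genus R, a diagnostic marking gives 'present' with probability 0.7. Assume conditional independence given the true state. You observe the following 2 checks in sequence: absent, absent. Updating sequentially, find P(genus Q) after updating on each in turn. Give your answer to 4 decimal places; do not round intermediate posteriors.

Apply Bayes' rule sequentially, carrying P(genus Q) forward.
After 'absent': normaliser = 0.65·0.1500 + 0.35·0.3000 + 0.3·0.5500; P(genus P) ≈ 0.2653, P(genus Q) ≈ 0.2857, P(genus R) ≈ 0.4490
After 'absent': normaliser = 0.65·0.2653 + 0.35·0.2857 + 0.3·0.4490; P(genus P) ≈ 0.4236, P(genus Q) ≈ 0.2456, P(genus R) ≈ 0.3308

0.2456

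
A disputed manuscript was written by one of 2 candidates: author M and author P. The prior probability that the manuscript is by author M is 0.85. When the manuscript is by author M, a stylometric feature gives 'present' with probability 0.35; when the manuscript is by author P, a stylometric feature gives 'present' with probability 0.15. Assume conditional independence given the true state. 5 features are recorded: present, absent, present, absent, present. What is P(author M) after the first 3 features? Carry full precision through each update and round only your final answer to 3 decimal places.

0.959

After 'present': P(author M) = 0.35·0.8500 / (0.35·0.8500 + 0.15·0.1500) ≈ 0.9297
After 'absent': P(author M) = 0.65·0.9297 / (0.65·0.9297 + 0.85·0.0703) ≈ 0.9100
After 'present': P(author M) = 0.35·0.9100 / (0.35·0.9100 + 0.15·0.0900) ≈ 0.9593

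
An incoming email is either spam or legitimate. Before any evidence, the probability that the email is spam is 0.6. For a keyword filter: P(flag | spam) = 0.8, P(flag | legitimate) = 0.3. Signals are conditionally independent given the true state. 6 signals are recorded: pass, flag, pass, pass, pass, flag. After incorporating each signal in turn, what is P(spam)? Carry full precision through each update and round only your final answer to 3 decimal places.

0.066

After 'pass': P(spam) = 0.2·0.6000 / (0.2·0.6000 + 0.7·0.4000) ≈ 0.3000
After 'flag': P(spam) = 0.8·0.3000 / (0.8·0.3000 + 0.3·0.7000) ≈ 0.5333
After 'pass': P(spam) = 0.2·0.5333 / (0.2·0.5333 + 0.7·0.4667) ≈ 0.2462
After 'pass': P(spam) = 0.2·0.2462 / (0.2·0.2462 + 0.7·0.7538) ≈ 0.0853
After 'pass': P(spam) = 0.2·0.0853 / (0.2·0.0853 + 0.7·0.9147) ≈ 0.0260
After 'flag': P(spam) = 0.8·0.0260 / (0.8·0.0260 + 0.3·0.9740) ≈ 0.0664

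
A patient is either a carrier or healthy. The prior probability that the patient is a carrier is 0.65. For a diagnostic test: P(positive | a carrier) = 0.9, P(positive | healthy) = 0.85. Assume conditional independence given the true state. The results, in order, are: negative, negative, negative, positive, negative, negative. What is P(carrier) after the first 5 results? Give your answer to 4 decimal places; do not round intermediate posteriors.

After 'negative': P(carrier) = 0.1·0.6500 / (0.1·0.6500 + 0.15·0.3500) ≈ 0.5532
After 'negative': P(carrier) = 0.1·0.5532 / (0.1·0.5532 + 0.15·0.4468) ≈ 0.4522
After 'negative': P(carrier) = 0.1·0.4522 / (0.1·0.4522 + 0.15·0.5478) ≈ 0.3549
After 'positive': P(carrier) = 0.9·0.3549 / (0.9·0.3549 + 0.85·0.6451) ≈ 0.3681
After 'negative': P(carrier) = 0.1·0.3681 / (0.1·0.3681 + 0.15·0.6319) ≈ 0.2798

0.2798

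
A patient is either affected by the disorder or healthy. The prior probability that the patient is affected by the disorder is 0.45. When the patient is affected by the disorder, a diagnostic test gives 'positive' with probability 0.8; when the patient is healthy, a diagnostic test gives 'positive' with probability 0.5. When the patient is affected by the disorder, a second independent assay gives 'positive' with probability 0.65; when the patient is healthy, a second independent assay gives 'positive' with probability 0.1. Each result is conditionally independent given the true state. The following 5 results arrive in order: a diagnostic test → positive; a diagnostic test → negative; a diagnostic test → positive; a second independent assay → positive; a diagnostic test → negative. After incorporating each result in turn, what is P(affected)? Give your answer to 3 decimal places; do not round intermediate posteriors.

Apply Bayes' rule sequentially, carrying P(affected) forward.
After a diagnostic test='positive': P(affected) = 0.8·0.4500 / (0.8·0.4500 + 0.5·0.5500) ≈ 0.5669
After a diagnostic test='negative': P(affected) = 0.2·0.5669 / (0.2·0.5669 + 0.5·0.4331) ≈ 0.3437
After a diagnostic test='positive': P(affected) = 0.8·0.3437 / (0.8·0.3437 + 0.5·0.6563) ≈ 0.4559
After a second independent assay='positive': P(affected) = 0.65·0.4559 / (0.65·0.4559 + 0.1·0.5441) ≈ 0.8449
After a diagnostic test='negative': P(affected) = 0.2·0.8449 / (0.2·0.8449 + 0.5·0.1551) ≈ 0.6854

0.685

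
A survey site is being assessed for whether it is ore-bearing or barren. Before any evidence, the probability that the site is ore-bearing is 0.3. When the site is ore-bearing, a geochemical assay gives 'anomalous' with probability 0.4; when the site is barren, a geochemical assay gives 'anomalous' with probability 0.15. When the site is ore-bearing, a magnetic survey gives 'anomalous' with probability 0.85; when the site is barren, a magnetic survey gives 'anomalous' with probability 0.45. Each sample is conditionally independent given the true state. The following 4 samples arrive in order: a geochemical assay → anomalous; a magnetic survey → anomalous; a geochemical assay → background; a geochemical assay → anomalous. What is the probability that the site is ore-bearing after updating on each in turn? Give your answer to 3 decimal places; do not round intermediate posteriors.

After a geochemical assay='anomalous': P(ore) = 0.4·0.3000 / (0.4·0.3000 + 0.15·0.7000) ≈ 0.5333
After a magnetic survey='anomalous': P(ore) = 0.85·0.5333 / (0.85·0.5333 + 0.45·0.4667) ≈ 0.6834
After a geochemical assay='background': P(ore) = 0.6·0.6834 / (0.6·0.6834 + 0.85·0.3166) ≈ 0.6038
After a geochemical assay='anomalous': P(ore) = 0.4·0.6038 / (0.4·0.6038 + 0.15·0.3962) ≈ 0.8025

0.803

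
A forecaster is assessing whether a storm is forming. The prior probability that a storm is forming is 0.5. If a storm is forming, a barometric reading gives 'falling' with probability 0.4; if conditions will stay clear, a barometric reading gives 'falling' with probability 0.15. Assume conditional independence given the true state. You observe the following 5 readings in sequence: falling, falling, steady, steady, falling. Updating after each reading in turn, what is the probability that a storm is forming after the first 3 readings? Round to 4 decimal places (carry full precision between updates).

0.8339

After 'falling': P(storm) = 0.4·0.5000 / (0.4·0.5000 + 0.15·0.5000) ≈ 0.7273
After 'falling': P(storm) = 0.4·0.7273 / (0.4·0.7273 + 0.15·0.2727) ≈ 0.8767
After 'steady': P(storm) = 0.6·0.8767 / (0.6·0.8767 + 0.85·0.1233) ≈ 0.8339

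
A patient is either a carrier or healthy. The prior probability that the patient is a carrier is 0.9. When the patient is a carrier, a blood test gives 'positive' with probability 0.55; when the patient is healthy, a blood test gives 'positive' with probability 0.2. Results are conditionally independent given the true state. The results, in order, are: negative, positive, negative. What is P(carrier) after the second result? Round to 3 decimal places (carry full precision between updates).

0.933

Each posterior becomes the prior for the next update.
After 'negative': P(carrier) = 0.45·0.9000 / (0.45·0.9000 + 0.8·0.1000) ≈ 0.8351
After 'positive': P(carrier) = 0.55·0.8351 / (0.55·0.8351 + 0.2·0.1649) ≈ 0.9330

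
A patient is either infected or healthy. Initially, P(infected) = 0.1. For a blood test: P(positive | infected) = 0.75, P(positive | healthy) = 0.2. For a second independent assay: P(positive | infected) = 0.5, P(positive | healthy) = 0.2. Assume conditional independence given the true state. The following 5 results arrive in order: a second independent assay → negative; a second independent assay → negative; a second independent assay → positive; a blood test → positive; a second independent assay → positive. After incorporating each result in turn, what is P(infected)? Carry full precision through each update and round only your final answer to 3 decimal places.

0.504

After a second independent assay='negative': P(infected) = 0.5·0.1000 / (0.5·0.1000 + 0.8·0.9000) ≈ 0.0649
After a second independent assay='negative': P(infected) = 0.5·0.0649 / (0.5·0.0649 + 0.8·0.9351) ≈ 0.0416
After a second independent assay='positive': P(infected) = 0.5·0.0416 / (0.5·0.0416 + 0.2·0.9584) ≈ 0.0979
After a blood test='positive': P(infected) = 0.75·0.0979 / (0.75·0.0979 + 0.2·0.9021) ≈ 0.2892
After a second independent assay='positive': P(infected) = 0.5·0.2892 / (0.5·0.2892 + 0.2·0.7108) ≈ 0.5043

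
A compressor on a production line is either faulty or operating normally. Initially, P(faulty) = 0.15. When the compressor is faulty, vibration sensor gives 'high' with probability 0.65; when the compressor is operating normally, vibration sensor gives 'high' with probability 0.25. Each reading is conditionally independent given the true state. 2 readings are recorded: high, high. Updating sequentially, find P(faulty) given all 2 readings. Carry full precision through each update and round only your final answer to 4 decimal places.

Each posterior becomes the prior for the next update.
After 'high': P(faulty) = 0.65·0.1500 / (0.65·0.1500 + 0.25·0.8500) ≈ 0.3145
After 'high': P(faulty) = 0.65·0.3145 / (0.65·0.3145 + 0.25·0.6855) ≈ 0.5440

0.5440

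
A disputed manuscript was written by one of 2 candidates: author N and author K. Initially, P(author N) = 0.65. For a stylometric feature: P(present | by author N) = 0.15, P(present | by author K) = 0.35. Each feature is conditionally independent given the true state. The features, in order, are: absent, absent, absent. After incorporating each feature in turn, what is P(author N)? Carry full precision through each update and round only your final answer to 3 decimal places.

After 'absent': P(author N) = 0.85·0.6500 / (0.85·0.6500 + 0.65·0.3500) ≈ 0.7083
After 'absent': P(author N) = 0.85·0.7083 / (0.85·0.7083 + 0.65·0.2917) ≈ 0.7605
After 'absent': P(author N) = 0.85·0.7605 / (0.85·0.7605 + 0.65·0.2395) ≈ 0.8059

0.806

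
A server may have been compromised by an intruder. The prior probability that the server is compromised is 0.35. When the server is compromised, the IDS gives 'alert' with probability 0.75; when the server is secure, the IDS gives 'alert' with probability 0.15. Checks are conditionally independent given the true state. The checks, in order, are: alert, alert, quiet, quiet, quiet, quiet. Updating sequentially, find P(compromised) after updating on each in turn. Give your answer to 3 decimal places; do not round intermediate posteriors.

0.092

Each posterior becomes the prior for the next update.
After 'alert': P(compromised) = 0.75·0.3500 / (0.75·0.3500 + 0.15·0.6500) ≈ 0.7292
After 'alert': P(compromised) = 0.75·0.7292 / (0.75·0.7292 + 0.15·0.2708) ≈ 0.9309
After 'quiet': P(compromised) = 0.25·0.9309 / (0.25·0.9309 + 0.85·0.0691) ≈ 0.7984
After 'quiet': P(compromised) = 0.25·0.7984 / (0.25·0.7984 + 0.85·0.2016) ≈ 0.5380
After 'quiet': P(compromised) = 0.25·0.5380 / (0.25·0.5380 + 0.85·0.4620) ≈ 0.2551
After 'quiet': P(compromised) = 0.25·0.2551 / (0.25·0.2551 + 0.85·0.7449) ≈ 0.0915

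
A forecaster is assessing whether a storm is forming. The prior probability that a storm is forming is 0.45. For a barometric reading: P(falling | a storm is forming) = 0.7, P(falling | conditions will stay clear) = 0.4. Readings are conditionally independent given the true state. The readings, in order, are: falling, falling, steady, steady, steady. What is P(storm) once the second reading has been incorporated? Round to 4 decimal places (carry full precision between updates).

0.7147

After 'falling': P(storm) = 0.7·0.4500 / (0.7·0.4500 + 0.4·0.5500) ≈ 0.5888
After 'falling': P(storm) = 0.7·0.5888 / (0.7·0.5888 + 0.4·0.4112) ≈ 0.7147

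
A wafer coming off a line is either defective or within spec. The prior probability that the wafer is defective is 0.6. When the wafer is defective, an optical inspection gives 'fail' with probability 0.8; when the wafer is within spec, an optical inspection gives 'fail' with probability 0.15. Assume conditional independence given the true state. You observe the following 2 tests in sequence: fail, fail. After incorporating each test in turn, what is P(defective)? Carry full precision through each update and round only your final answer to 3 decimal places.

0.977

Apply Bayes' rule sequentially, carrying P(defective) forward.
After 'fail': P(defective) = 0.8·0.6000 / (0.8·0.6000 + 0.15·0.4000) ≈ 0.8889
After 'fail': P(defective) = 0.8·0.8889 / (0.8·0.8889 + 0.15·0.1111) ≈ 0.9771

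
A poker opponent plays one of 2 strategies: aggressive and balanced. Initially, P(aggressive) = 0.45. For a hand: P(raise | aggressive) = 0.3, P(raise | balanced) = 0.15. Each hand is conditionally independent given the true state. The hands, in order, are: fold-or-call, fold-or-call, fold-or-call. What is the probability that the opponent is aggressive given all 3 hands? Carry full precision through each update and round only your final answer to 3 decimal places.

0.314

Each posterior becomes the prior for the next update.
After 'fold-or-call': P(aggressive) = 0.7·0.4500 / (0.7·0.4500 + 0.85·0.5500) ≈ 0.4026
After 'fold-or-call': P(aggressive) = 0.7·0.4026 / (0.7·0.4026 + 0.85·0.5974) ≈ 0.3569
After 'fold-or-call': P(aggressive) = 0.7·0.3569 / (0.7·0.3569 + 0.85·0.6431) ≈ 0.3136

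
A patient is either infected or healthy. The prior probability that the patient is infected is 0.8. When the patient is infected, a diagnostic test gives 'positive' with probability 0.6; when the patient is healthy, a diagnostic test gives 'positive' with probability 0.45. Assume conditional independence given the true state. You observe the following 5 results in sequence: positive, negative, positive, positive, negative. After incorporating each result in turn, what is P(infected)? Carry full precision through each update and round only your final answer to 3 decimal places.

Apply Bayes' rule sequentially, carrying P(infected) forward.
After 'positive': P(infected) = 0.6·0.8000 / (0.6·0.8000 + 0.45·0.2000) ≈ 0.8421
After 'negative': P(infected) = 0.4·0.8421 / (0.4·0.8421 + 0.55·0.1579) ≈ 0.7950
After 'positive': P(infected) = 0.6·0.7950 / (0.6·0.7950 + 0.45·0.2050) ≈ 0.8380
After 'positive': P(infected) = 0.6·0.8380 / (0.6·0.8380 + 0.45·0.1620) ≈ 0.8733
After 'negative': P(infected) = 0.4·0.8733 / (0.4·0.8733 + 0.55·0.1267) ≈ 0.8337

0.834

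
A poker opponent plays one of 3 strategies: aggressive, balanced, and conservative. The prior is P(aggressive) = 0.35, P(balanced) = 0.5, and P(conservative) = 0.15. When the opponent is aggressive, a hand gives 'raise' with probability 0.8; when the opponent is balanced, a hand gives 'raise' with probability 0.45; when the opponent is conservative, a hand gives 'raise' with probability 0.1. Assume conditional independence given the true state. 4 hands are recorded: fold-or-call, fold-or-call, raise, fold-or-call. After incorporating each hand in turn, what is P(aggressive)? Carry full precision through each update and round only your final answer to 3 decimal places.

After 'fold-or-call': normaliser = 0.2·0.3500 + 0.55·0.5000 + 0.9·0.1500; P(aggressive) ≈ 0.1458, P(balanced) ≈ 0.5729, P(conservative) ≈ 0.2812
After 'fold-or-call': normaliser = 0.2·0.1458 + 0.55·0.5729 + 0.9·0.2812; P(aggressive) ≈ 0.0488, P(balanced) ≈ 0.5275, P(conservative) ≈ 0.4237
After 'raise': normaliser = 0.8·0.0488 + 0.45·0.5275 + 0.1·0.4237; P(aggressive) ≈ 0.1225, P(balanced) ≈ 0.7446, P(conservative) ≈ 0.1329
After 'fold-or-call': normaliser = 0.2·0.1225 + 0.55·0.7446 + 0.9·0.1329; P(aggressive) ≈ 0.0443, P(balanced) ≈ 0.7397, P(conservative) ≈ 0.2161

0.044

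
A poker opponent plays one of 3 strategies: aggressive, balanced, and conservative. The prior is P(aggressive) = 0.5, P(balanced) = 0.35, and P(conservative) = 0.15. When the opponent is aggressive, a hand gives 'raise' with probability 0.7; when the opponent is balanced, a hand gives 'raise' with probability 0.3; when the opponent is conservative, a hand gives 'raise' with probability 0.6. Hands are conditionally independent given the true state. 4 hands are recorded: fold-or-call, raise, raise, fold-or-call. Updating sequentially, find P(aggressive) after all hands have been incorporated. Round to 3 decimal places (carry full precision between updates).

Each posterior becomes the prior for the next update.
After 'fold-or-call': normaliser = 0.3·0.5000 + 0.7·0.3500 + 0.4·0.1500; P(aggressive) ≈ 0.3297, P(balanced) ≈ 0.5385, P(conservative) ≈ 0.1319
After 'raise': normaliser = 0.7·0.3297 + 0.3·0.5385 + 0.6·0.1319; P(aggressive) ≈ 0.4895, P(balanced) ≈ 0.3427, P(conservative) ≈ 0.1678
After 'raise': normaliser = 0.7·0.4895 + 0.3·0.3427 + 0.6·0.1678; P(aggressive) ≈ 0.6274, P(balanced) ≈ 0.1882, P(conservative) ≈ 0.1844
After 'fold-or-call': normaliser = 0.3·0.6274 + 0.7·0.1882 + 0.4·0.1844; P(aggressive) ≈ 0.4780, P(balanced) ≈ 0.3346, P(conservative) ≈ 0.1873

0.478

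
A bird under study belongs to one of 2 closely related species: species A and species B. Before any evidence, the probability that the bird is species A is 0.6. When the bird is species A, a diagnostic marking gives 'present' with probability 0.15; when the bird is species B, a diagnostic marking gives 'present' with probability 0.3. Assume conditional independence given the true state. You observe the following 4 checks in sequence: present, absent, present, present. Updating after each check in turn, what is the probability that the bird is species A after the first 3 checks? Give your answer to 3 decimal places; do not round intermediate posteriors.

0.313

After 'present': P(species A) = 0.15·0.6000 / (0.15·0.6000 + 0.3·0.4000) ≈ 0.4286
After 'absent': P(species A) = 0.85·0.4286 / (0.85·0.4286 + 0.7·0.5714) ≈ 0.4766
After 'present': P(species A) = 0.15·0.4766 / (0.15·0.4766 + 0.3·0.5234) ≈ 0.3129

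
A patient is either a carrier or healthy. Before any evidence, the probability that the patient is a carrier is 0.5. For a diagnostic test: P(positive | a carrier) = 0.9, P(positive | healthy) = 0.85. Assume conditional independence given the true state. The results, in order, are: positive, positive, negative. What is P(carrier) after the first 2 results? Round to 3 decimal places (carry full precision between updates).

0.529

Each posterior becomes the prior for the next update.
After 'positive': P(carrier) = 0.9·0.5000 / (0.9·0.5000 + 0.85·0.5000) ≈ 0.5143
After 'positive': P(carrier) = 0.9·0.5143 / (0.9·0.5143 + 0.85·0.4857) ≈ 0.5285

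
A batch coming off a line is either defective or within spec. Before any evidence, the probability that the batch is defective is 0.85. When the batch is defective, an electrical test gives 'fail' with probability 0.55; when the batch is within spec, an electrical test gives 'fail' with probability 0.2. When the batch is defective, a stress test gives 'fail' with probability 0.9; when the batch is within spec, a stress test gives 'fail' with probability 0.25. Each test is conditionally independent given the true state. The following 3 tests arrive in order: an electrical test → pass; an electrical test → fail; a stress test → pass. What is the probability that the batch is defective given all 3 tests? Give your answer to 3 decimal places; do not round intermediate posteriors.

0.539

After an electrical test='pass': P(defective) = 0.45·0.8500 / (0.45·0.8500 + 0.8·0.1500) ≈ 0.7612
After an electrical test='fail': P(defective) = 0.55·0.7612 / (0.55·0.7612 + 0.2·0.2388) ≈ 0.8976
After a stress test='pass': P(defective) = 0.1·0.8976 / (0.1·0.8976 + 0.75·0.1024) ≈ 0.5389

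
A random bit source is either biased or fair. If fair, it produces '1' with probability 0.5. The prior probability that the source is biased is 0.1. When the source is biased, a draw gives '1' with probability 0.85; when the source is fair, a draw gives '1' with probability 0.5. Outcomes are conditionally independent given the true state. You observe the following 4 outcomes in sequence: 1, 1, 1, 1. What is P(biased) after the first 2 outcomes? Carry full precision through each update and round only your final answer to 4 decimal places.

0.2431

After '1': P(biased) = 0.85·0.1000 / (0.85·0.1000 + 0.5·0.9000) ≈ 0.1589
After '1': P(biased) = 0.85·0.1589 / (0.85·0.1589 + 0.5·0.8411) ≈ 0.2431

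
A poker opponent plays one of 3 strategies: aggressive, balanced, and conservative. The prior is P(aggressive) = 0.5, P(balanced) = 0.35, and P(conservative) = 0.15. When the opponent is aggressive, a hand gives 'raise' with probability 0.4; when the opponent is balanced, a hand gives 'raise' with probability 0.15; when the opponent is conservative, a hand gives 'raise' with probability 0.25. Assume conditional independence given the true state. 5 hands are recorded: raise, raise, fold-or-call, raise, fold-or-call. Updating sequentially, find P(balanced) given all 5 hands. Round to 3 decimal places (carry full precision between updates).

After 'raise': normaliser = 0.4·0.5000 + 0.15·0.3500 + 0.25·0.1500; P(aggressive) ≈ 0.6897, P(balanced) ≈ 0.1810, P(conservative) ≈ 0.1293
After 'raise': normaliser = 0.4·0.6897 + 0.15·0.1810 + 0.25·0.1293; P(aggressive) ≈ 0.8226, P(balanced) ≈ 0.0810, P(conservative) ≈ 0.0964
After 'fold-or-call': normaliser = 0.6·0.8226 + 0.85·0.0810 + 0.75·0.0964; P(aggressive) ≈ 0.7776, P(balanced) ≈ 0.1084, P(conservative) ≈ 0.1139
After 'raise': normaliser = 0.4·0.7776 + 0.15·0.1084 + 0.25·0.1139; P(aggressive) ≈ 0.8742, P(balanced) ≈ 0.0457, P(conservative) ≈ 0.0800
After 'fold-or-call': normaliser = 0.6·0.8742 + 0.85·0.0457 + 0.75·0.0800; P(aggressive) ≈ 0.8414, P(balanced) ≈ 0.0623, P(conservative) ≈ 0.0963

0.062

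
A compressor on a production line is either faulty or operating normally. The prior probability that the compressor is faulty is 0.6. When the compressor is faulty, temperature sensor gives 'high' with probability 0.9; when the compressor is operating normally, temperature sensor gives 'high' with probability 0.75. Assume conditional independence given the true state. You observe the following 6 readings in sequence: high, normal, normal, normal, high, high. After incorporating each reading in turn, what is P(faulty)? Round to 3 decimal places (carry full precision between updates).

0.142

After 'high': P(faulty) = 0.9·0.6000 / (0.9·0.6000 + 0.75·0.4000) ≈ 0.6429
After 'normal': P(faulty) = 0.1·0.6429 / (0.1·0.6429 + 0.25·0.3571) ≈ 0.4186
After 'normal': P(faulty) = 0.1·0.4186 / (0.1·0.4186 + 0.25·0.5814) ≈ 0.2236
After 'normal': P(faulty) = 0.1·0.2236 / (0.1·0.2236 + 0.25·0.7764) ≈ 0.1033
After 'high': P(faulty) = 0.9·0.1033 / (0.9·0.1033 + 0.75·0.8967) ≈ 0.1215
After 'high': P(faulty) = 0.9·0.1215 / (0.9·0.1215 + 0.75·0.8785) ≈ 0.1423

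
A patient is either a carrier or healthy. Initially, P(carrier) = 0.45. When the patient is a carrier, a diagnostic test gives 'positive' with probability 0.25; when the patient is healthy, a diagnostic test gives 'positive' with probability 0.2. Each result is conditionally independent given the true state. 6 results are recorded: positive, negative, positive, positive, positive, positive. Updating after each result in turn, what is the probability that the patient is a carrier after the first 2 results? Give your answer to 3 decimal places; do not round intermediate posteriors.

After 'positive': P(carrier) = 0.25·0.4500 / (0.25·0.4500 + 0.2·0.5500) ≈ 0.5056
After 'negative': P(carrier) = 0.75·0.5056 / (0.75·0.5056 + 0.8·0.4944) ≈ 0.4895

0.489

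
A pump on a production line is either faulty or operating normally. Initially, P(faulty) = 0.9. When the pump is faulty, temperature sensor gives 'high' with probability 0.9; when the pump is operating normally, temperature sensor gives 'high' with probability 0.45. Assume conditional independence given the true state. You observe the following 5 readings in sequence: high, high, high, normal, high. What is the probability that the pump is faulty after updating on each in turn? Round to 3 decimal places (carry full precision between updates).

After 'high': P(faulty) = 0.9·0.9000 / (0.9·0.9000 + 0.45·0.1000) ≈ 0.9474
After 'high': P(faulty) = 0.9·0.9474 / (0.9·0.9474 + 0.45·0.0526) ≈ 0.9730
After 'high': P(faulty) = 0.9·0.9730 / (0.9·0.9730 + 0.45·0.0270) ≈ 0.9863
After 'normal': P(faulty) = 0.1·0.9863 / (0.1·0.9863 + 0.55·0.0137) ≈ 0.9290
After 'high': P(faulty) = 0.9·0.9290 / (0.9·0.9290 + 0.45·0.0710) ≈ 0.9632

0.963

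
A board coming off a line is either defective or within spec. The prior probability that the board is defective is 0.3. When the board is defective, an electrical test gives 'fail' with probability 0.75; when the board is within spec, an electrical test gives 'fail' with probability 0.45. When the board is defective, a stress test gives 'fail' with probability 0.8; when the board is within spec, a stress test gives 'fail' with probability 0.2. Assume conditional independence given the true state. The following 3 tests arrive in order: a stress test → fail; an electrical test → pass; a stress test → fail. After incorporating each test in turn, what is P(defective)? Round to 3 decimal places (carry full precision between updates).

Each posterior becomes the prior for the next update.
After a stress test='fail': P(defective) = 0.8·0.3000 / (0.8·0.3000 + 0.2·0.7000) ≈ 0.6316
After an electrical test='pass': P(defective) = 0.25·0.6316 / (0.25·0.6316 + 0.55·0.3684) ≈ 0.4380
After a stress test='fail': P(defective) = 0.8·0.4380 / (0.8·0.4380 + 0.2·0.5620) ≈ 0.7571

0.757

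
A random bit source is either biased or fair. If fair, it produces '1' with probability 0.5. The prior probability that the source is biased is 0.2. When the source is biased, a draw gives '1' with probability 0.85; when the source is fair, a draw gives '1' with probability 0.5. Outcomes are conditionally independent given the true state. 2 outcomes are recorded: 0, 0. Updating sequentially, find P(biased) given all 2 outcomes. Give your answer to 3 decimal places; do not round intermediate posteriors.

0.022

After '0': P(biased) = 0.15·0.2000 / (0.15·0.2000 + 0.5·0.8000) ≈ 0.0698
After '0': P(biased) = 0.15·0.0698 / (0.15·0.0698 + 0.5·0.9302) ≈ 0.0220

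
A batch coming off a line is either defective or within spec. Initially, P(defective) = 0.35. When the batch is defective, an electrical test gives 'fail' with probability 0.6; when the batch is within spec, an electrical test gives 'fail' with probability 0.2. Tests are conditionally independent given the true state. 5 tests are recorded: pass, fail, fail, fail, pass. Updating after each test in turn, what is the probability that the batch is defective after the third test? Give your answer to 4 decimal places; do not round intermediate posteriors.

Each posterior becomes the prior for the next update.
After 'pass': P(defective) = 0.4·0.3500 / (0.4·0.3500 + 0.8·0.6500) ≈ 0.2121
After 'fail': P(defective) = 0.6·0.2121 / (0.6·0.2121 + 0.2·0.7879) ≈ 0.4468
After 'fail': P(defective) = 0.6·0.4468 / (0.6·0.4468 + 0.2·0.5532) ≈ 0.7079

0.7079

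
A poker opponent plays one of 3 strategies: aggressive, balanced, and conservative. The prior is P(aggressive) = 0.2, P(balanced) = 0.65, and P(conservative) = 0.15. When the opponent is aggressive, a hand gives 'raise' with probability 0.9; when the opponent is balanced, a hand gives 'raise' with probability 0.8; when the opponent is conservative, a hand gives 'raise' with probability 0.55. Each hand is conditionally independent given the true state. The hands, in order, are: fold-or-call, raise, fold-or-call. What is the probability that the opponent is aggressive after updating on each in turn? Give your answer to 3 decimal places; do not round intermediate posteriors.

After 'fold-or-call': normaliser = 0.1·0.2000 + 0.2·0.6500 + 0.45·0.1500; P(aggressive) ≈ 0.0920, P(balanced) ≈ 0.5977, P(conservative) ≈ 0.3103
After 'raise': normaliser = 0.9·0.0920 + 0.8·0.5977 + 0.55·0.3103; P(aggressive) ≈ 0.1131, P(balanced) ≈ 0.6536, P(conservative) ≈ 0.2333
After 'fold-or-call': normaliser = 0.1·0.1131 + 0.2·0.6536 + 0.45·0.2333; P(aggressive) ≈ 0.0458, P(balanced) ≈ 0.5292, P(conservative) ≈ 0.4250

0.046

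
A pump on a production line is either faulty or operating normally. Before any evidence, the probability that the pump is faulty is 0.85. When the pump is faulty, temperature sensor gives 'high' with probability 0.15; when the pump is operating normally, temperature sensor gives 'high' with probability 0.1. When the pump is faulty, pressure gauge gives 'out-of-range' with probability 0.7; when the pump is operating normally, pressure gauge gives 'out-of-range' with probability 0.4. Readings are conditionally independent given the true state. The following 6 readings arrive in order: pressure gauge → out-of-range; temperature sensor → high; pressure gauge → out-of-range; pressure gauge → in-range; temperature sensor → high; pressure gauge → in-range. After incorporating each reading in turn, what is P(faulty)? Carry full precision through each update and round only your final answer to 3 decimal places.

0.907

After pressure gauge='out-of-range': P(faulty) = 0.7·0.8500 / (0.7·0.8500 + 0.4·0.1500) ≈ 0.9084
After temperature sensor='high': P(faulty) = 0.15·0.9084 / (0.15·0.9084 + 0.1·0.0916) ≈ 0.9370
After pressure gauge='out-of-range': P(faulty) = 0.7·0.9370 / (0.7·0.9370 + 0.4·0.0630) ≈ 0.9630
After pressure gauge='in-range': P(faulty) = 0.3·0.9630 / (0.3·0.9630 + 0.6·0.0370) ≈ 0.9287
After temperature sensor='high': P(faulty) = 0.15·0.9287 / (0.15·0.9287 + 0.1·0.0713) ≈ 0.9513
After pressure gauge='in-range': P(faulty) = 0.3·0.9513 / (0.3·0.9513 + 0.6·0.0487) ≈ 0.9071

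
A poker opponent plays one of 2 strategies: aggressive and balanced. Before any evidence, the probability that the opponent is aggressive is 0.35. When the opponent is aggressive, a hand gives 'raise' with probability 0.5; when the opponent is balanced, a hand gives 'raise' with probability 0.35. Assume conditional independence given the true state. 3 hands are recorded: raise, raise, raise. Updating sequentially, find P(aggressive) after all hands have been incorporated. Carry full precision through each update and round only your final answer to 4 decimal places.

After 'raise': P(aggressive) = 0.5·0.3500 / (0.5·0.3500 + 0.35·0.6500) ≈ 0.4348
After 'raise': P(aggressive) = 0.5·0.4348 / (0.5·0.4348 + 0.35·0.5652) ≈ 0.5236
After 'raise': P(aggressive) = 0.5·0.5236 / (0.5·0.5236 + 0.35·0.4764) ≈ 0.6109

0.6109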